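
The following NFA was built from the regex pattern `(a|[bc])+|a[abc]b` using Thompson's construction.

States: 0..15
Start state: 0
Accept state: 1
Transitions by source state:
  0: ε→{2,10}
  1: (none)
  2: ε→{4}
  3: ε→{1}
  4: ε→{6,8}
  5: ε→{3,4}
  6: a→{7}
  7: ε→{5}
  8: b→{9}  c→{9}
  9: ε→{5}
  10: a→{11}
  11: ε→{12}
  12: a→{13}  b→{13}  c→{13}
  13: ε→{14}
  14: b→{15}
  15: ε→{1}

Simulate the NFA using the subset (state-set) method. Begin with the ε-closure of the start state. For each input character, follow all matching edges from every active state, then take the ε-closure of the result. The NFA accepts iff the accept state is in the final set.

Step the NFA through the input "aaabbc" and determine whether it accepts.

S₀ = ε-closure({0}) = {0,2,4,6,8,10}
'a' @ 1: {1,3,4,5,6,7,8,11,12}  ✓accept
'a' @ 2: {1,3,4,5,6,7,8,13,14}  ✓accept
'a' @ 3: {1,3,4,5,6,7,8}  ✓accept
'b' @ 4: {1,3,4,5,6,8,9}  ✓accept
'b' @ 5: {1,3,4,5,6,8,9}  ✓accept
'c' @ 6: {1,3,4,5,6,8,9}  ✓accept
final: {1,3,4,5,6,8,9}; accept 1 in set

Answer: ACCEPT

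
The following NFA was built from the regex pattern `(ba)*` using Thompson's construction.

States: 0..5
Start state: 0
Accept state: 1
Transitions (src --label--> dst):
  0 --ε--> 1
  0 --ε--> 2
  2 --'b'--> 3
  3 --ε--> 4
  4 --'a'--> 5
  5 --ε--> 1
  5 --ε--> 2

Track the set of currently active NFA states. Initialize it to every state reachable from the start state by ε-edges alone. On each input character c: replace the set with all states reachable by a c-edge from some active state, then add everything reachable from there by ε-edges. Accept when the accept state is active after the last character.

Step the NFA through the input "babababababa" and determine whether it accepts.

S₀ = ε-closure({0}) = {0,1,2}
'b' @ 1: {3,4}
'a' @ 2: {1,2,5}  (accept∈set)
'b' @ 3: {3,4}
'a' @ 4: {1,2,5}  (accept∈set)
'b' @ 5: {3,4}
'a' @ 6: {1,2,5}  (accept∈set)
'b' @ 7: {3,4}
'a' @ 8: {1,2,5}  (accept∈set)
'b' @ 9: {3,4}
'a' @ 10: {1,2,5}  (accept∈set)
'b' @ 11: {3,4}
'a' @ 12: {1,2,5}  (accept∈set)
final: {1,2,5}; accept 1 in set

Answer: ACCEPT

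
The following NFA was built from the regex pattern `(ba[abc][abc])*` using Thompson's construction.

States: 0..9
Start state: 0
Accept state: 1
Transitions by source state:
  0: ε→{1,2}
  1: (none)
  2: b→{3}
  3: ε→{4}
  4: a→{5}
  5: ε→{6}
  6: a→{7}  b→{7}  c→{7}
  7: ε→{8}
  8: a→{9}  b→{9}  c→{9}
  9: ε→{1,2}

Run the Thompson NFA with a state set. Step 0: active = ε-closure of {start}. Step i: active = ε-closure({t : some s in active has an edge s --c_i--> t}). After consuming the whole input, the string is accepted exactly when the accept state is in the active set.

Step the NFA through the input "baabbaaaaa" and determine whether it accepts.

Answer: REJECT

Steps:
S₀ = ε-closure({0}) = {0,1,2}
'b' @ 1: {3,4}
'a' @ 2: {5,6}
'a' @ 3: {7,8}
'b' @ 4: {1,2,9}  ✓accept
'b' @ 5: {3,4}
'a' @ 6: {5,6}
'a' @ 7: {7,8}
'a' @ 8: {1,2,9}  ✓accept
'a' @ 9: {}  — no active states
rest 'a' ignored (set empty)
after full input: {}  (accept=1 not in)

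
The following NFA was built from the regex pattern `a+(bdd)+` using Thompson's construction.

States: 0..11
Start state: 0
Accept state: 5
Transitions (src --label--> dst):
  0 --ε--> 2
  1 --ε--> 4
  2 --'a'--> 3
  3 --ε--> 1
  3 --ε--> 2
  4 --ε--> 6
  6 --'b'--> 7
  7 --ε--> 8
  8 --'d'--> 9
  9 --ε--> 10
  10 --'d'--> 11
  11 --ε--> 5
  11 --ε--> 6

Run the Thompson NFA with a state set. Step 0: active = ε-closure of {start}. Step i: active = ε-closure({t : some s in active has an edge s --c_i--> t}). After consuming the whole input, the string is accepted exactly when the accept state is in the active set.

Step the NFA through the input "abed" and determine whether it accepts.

start: ε-closure({0}) = {0,2}
'a' @ 1: {1,2,3,4,6}
'b' @ 2: {7,8}
'e' @ 3: {}  — dead — no transitions
rest 'd' ignored (set empty)
end set {} — state 5 not in

Answer: REJECT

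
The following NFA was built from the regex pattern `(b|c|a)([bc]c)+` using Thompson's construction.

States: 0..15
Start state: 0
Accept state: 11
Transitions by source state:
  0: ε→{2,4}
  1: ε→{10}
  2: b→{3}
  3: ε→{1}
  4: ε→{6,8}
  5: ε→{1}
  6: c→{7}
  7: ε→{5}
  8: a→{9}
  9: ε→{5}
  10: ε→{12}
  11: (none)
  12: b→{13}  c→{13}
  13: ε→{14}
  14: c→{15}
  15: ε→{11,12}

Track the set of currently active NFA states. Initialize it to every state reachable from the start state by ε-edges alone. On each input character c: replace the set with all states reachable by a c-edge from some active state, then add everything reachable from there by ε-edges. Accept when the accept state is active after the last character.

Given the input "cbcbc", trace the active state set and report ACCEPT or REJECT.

Answer: ACCEPT

Steps:
initial (ε-close {0}): {0,2,4,6,8}
'c' @ 1: {1,5,7,10,12}
'b' @ 2: {13,14}
'c' @ 3: {11,12,15}  (accept∈set)
'b' @ 4: {13,14}
'c' @ 5: {11,12,15}  (accept∈set)
final: {11,12,15}; accept 11 in set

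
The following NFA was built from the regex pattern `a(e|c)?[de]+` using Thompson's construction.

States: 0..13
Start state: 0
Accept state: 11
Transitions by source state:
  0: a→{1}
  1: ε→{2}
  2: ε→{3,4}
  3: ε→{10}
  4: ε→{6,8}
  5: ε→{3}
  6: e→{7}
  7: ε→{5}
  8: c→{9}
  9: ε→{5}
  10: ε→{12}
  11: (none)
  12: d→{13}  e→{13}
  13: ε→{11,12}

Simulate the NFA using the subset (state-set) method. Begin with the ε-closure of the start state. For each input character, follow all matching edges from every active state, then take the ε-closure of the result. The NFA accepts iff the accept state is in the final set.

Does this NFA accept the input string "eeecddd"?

initial (ε-close {0}): {0}
'e' @ 1: {}  — state set empty
rest 'eecddd' ignored (set empty)
after full input: {}  (accept=11 not in)

Answer: REJECT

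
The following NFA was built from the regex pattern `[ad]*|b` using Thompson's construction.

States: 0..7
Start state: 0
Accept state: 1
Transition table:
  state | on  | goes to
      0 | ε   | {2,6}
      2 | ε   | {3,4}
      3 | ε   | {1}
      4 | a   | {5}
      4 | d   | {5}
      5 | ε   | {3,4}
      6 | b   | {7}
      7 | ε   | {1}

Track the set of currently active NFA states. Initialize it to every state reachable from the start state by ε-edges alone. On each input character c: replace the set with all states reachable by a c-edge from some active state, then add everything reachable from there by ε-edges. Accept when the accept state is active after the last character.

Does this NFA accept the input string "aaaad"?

S₀ = ε-closure({0}) = {0,1,2,3,4,6}
'a' @ 1: {1,3,4,5}  (accept∈set)
'a' @ 2: {1,3,4,5}  (accept∈set)
'a' @ 3: {1,3,4,5}  (accept∈set)
'a' @ 4: {1,3,4,5}  (accept∈set)
'd' @ 5: {1,3,4,5}  (accept∈set)
after full input: {1,3,4,5}  (accept=1 in)

Answer: ACCEPT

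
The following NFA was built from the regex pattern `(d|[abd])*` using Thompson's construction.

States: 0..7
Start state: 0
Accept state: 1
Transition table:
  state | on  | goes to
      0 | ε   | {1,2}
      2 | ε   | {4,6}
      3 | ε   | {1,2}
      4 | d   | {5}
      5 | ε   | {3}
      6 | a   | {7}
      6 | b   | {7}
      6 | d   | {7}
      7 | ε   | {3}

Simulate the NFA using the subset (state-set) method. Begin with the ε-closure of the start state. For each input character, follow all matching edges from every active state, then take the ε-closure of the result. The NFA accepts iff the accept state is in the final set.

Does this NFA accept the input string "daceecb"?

Answer: REJECT

Steps:
S₀ = ε-closure({0}) = {0,1,2,4,6}
'd' @ 1: {1,2,3,4,5,6,7}  ✓accept
'a' @ 2: {1,2,3,4,6,7}  ✓accept
'c' @ 3: {}  — state set empty
rest 'eecb' ignored (set empty)
end set {} — state 1 not in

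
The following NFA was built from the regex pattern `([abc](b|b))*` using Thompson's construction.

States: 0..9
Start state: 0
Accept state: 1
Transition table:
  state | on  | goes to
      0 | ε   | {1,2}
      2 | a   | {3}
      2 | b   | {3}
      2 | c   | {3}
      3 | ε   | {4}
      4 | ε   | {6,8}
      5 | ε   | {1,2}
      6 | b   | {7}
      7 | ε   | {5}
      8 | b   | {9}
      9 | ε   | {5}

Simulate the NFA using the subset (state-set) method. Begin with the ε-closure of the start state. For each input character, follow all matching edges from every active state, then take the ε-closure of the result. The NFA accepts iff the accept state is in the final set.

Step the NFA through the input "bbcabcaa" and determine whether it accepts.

initial (ε-close {0}): {0,1,2}
'b' @ 1: {3,4,6,8}
'b' @ 2: {1,2,5,7,9}  (accept∈set)
'c' @ 3: {3,4,6,8}
'a' @ 4: {}  — state set empty
rest 'bcaa' ignored (set empty)
after full input: {}  (accept=1 not in)

Answer: REJECT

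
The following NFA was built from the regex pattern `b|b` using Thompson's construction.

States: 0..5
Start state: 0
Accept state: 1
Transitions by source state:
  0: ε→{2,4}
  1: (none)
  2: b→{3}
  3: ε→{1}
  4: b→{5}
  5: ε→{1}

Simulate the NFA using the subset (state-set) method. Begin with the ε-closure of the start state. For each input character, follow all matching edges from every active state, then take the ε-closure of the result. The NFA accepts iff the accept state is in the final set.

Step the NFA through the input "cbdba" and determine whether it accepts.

S₀ = ε-closure({0}) = {0,2,4}
'c' @ 1: {}  — dead — no transitions
rest 'bdba' ignored (set empty)
final: {}; accept 1 not in set

Answer: REJECT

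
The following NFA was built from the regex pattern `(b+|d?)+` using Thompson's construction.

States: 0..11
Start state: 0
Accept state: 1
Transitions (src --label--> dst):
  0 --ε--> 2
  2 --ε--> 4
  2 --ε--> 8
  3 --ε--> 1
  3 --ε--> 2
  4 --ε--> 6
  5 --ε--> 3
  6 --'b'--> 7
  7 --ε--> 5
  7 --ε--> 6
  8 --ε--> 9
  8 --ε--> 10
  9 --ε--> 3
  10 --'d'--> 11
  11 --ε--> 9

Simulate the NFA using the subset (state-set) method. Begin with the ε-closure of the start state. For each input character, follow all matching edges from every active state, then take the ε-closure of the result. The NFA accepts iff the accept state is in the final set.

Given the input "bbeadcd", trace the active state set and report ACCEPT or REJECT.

initial (ε-close {0}): {0,1,2,3,4,6,8,9,10}
'b' @ 1: {1,2,3,4,5,6,7,8,9,10}  [accepting]
'b' @ 2: {1,2,3,4,5,6,7,8,9,10}  [accepting]
'e' @ 3: {}  — no active states
rest 'adcd' ignored (set empty)
after full input: {}  (accept=1 not in)

Answer: REJECT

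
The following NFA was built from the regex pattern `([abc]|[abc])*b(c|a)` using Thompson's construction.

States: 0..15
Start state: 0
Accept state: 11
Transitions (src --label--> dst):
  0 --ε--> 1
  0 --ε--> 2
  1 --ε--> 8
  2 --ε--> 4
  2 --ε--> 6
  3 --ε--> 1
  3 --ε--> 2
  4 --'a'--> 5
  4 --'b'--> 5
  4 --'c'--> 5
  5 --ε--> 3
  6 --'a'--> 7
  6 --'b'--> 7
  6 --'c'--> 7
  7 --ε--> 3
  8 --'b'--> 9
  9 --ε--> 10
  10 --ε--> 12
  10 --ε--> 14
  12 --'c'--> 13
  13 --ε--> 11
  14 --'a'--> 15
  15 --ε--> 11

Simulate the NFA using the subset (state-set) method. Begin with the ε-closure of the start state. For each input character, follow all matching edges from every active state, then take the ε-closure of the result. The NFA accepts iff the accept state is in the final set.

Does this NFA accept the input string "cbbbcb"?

start: ε-closure({0}) = {0,1,2,4,6,8}
'c' @ 1: {1,2,3,4,5,6,7,8}
'b' @ 2: {1,2,3,4,5,6,7,8,9,10,12,14}
'b' @ 3: {1,2,3,4,5,6,7,8,9,10,12,14}
'b' @ 4: {1,2,3,4,5,6,7,8,9,10,12,14}
'c' @ 5: {1,2,3,4,5,6,7,8,11,13}  (accept∈set)
'b' @ 6: {1,2,3,4,5,6,7,8,9,10,12,14}
final: {1,2,3,4,5,6,7,8,9,10,12,14}; accept 11 not in set

Answer: REJECT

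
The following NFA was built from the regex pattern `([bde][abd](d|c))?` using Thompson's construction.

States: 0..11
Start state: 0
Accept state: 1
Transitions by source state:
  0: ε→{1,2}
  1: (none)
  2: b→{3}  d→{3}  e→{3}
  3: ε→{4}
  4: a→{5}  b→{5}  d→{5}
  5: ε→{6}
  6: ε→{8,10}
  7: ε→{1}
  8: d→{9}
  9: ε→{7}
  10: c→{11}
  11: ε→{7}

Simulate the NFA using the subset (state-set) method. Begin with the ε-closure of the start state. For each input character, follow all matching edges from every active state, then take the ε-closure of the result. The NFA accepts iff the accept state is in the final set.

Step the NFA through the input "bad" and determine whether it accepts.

Answer: ACCEPT

Trace:
S₀ = ε-closure({0}) = {0,1,2}
'b' @ 1: {3,4}
'a' @ 2: {5,6,8,10}
'd' @ 3: {1,7,9}  [accepting]
after full input: {1,7,9}  (accept=1 in)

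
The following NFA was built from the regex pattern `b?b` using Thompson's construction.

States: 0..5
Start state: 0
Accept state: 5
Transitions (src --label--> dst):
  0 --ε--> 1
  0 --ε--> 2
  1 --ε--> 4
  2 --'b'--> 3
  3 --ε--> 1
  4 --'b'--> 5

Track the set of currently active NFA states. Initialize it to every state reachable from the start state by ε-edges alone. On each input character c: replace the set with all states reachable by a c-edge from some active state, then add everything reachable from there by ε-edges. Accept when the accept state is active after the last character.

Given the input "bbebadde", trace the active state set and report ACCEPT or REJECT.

Answer: REJECT

Trace:
start: ε-closure({0}) = {0,1,2,4}
'b' @ 1: {1,3,4,5}  (accept∈set)
'b' @ 2: {5}  (accept∈set)
'e' @ 3: {}  — dead — no transitions
rest 'badde' ignored (set empty)
after full input: {}  (accept=5 not in)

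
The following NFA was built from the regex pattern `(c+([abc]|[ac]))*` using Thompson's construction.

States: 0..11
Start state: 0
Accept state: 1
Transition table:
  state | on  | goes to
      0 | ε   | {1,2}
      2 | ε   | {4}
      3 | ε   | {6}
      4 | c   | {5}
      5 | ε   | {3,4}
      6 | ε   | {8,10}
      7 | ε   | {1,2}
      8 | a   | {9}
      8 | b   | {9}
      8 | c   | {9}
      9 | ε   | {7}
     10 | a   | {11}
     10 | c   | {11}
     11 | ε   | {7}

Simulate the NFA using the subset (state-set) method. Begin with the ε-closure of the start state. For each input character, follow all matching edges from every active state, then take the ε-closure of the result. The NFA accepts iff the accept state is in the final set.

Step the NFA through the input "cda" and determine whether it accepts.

initial (ε-close {0}): {0,1,2,4}
'c' @ 1: {3,4,5,6,8,10}
'd' @ 2: {}  — state set empty
rest 'a' ignored (set empty)
end set {} — state 1 not in

Answer: REJECT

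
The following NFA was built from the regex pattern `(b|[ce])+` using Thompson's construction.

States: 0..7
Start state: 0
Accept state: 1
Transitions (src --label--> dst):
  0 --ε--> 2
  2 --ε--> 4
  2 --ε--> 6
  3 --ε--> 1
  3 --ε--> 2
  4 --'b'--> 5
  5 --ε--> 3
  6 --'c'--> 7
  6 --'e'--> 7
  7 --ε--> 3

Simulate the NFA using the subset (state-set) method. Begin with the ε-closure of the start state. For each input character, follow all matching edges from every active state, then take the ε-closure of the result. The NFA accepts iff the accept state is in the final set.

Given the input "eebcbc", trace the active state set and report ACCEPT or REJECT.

start: ε-closure({0}) = {0,2,4,6}
'e' @ 1: {1,2,3,4,6,7}  ✓accept
'e' @ 2: {1,2,3,4,6,7}  ✓accept
'b' @ 3: {1,2,3,4,5,6}  ✓accept
'c' @ 4: {1,2,3,4,6,7}  ✓accept
'b' @ 5: {1,2,3,4,5,6}  ✓accept
'c' @ 6: {1,2,3,4,6,7}  ✓accept
end set {1,2,3,4,6,7} — state 1 in

Answer: ACCEPT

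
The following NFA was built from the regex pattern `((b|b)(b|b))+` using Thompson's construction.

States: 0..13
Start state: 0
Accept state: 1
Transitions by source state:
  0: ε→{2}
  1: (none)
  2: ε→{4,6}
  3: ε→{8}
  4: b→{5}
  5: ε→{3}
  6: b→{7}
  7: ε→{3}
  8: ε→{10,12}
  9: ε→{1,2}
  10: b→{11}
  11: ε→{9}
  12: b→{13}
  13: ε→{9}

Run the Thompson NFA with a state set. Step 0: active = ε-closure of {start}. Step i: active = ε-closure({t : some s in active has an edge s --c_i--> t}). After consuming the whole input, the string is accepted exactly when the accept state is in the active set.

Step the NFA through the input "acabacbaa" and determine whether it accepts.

Answer: REJECT

Derivation:
start: ε-closure({0}) = {0,2,4,6}
'a' @ 1: {}  — state set empty
rest 'cabacbaa' ignored (set empty)
after full input: {}  (accept=1 not in)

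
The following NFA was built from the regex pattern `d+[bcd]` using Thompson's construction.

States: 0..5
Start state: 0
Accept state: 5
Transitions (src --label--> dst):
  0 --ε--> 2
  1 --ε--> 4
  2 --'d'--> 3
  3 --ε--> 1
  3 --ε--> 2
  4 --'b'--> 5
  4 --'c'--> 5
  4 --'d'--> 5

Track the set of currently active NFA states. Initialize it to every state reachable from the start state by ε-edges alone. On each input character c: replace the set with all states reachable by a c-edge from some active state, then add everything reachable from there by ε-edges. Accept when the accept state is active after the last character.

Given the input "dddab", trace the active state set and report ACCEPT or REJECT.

S₀ = ε-closure({0}) = {0,2}
'd' @ 1: {1,2,3,4}
'd' @ 2: {1,2,3,4,5}  [accepting]
'd' @ 3: {1,2,3,4,5}  [accepting]
'a' @ 4: {}  — state set empty
rest 'b' ignored (set empty)
after full input: {}  (accept=5 not in)

Answer: REJECT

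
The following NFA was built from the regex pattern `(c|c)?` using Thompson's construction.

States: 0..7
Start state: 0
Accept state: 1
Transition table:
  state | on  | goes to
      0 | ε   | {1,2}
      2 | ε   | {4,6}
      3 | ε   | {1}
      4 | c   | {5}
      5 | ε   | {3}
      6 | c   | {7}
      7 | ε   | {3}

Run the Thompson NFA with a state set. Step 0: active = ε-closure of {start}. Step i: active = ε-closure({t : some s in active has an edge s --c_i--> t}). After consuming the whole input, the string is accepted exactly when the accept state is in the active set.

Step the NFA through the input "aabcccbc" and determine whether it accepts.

Answer: REJECT

Trace:
S₀ = ε-closure({0}) = {0,1,2,4,6}
'a' @ 1: {}  — state set empty
rest 'abcccbc' ignored (set empty)
final: {}; accept 1 not in set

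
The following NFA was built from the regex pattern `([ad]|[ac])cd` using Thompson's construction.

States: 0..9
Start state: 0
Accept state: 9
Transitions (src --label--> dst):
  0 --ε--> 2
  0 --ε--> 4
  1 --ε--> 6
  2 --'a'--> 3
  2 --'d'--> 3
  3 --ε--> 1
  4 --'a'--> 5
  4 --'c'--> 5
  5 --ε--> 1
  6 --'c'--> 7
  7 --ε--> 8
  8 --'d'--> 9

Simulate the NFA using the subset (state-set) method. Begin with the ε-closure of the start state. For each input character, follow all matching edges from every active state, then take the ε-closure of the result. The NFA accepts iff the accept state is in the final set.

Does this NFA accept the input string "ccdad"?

start: ε-closure({0}) = {0,2,4}
'c' @ 1: {1,5,6}
'c' @ 2: {7,8}
'd' @ 3: {9}  ✓accept
'a' @ 4: {}  — dead — no transitions
rest 'd' ignored (set empty)
after full input: {}  (accept=9 not in)

Answer: REJECT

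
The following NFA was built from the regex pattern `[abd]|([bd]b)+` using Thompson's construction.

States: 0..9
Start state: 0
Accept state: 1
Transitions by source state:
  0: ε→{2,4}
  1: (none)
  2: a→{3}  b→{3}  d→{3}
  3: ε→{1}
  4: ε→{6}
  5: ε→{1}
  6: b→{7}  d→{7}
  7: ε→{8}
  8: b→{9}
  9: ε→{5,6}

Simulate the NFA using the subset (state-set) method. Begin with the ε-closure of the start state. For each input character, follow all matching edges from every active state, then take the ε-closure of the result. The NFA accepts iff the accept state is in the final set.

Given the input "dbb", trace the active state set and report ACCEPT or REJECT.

Answer: REJECT

Trace:
S₀ = ε-closure({0}) = {0,2,4,6}
'd' @ 1: {1,3,7,8}  [accepting]
'b' @ 2: {1,5,6,9}  [accepting]
'b' @ 3: {7,8}
final: {7,8}; accept 1 not in set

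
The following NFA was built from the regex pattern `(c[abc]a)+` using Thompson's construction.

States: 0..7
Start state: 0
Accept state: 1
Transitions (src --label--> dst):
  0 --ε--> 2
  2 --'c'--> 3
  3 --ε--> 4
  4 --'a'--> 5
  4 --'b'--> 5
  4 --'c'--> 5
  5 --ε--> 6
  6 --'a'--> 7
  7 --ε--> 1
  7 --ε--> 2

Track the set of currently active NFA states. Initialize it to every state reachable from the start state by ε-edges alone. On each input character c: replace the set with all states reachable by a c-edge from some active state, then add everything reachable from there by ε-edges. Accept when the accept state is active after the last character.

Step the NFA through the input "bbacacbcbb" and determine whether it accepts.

Answer: REJECT

Derivation:
S₀ = ε-closure({0}) = {0,2}
'b' @ 1: {}  — state set empty
rest 'bacacbcbb' ignored (set empty)
final: {}; accept 1 not in set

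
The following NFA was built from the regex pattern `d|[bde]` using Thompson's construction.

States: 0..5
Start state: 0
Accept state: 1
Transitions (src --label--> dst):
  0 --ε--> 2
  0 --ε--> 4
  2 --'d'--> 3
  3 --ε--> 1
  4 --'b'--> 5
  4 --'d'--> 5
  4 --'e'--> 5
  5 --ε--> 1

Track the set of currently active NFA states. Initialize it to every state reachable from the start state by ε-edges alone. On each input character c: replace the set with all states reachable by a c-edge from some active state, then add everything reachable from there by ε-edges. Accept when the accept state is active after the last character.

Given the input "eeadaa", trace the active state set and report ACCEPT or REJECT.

Answer: REJECT

Steps:
S₀ = ε-closure({0}) = {0,2,4}
'e' @ 1: {1,5}  [accepting]
'e' @ 2: {}  — no active states
rest 'adaa' ignored (set empty)
final: {}; accept 1 not in set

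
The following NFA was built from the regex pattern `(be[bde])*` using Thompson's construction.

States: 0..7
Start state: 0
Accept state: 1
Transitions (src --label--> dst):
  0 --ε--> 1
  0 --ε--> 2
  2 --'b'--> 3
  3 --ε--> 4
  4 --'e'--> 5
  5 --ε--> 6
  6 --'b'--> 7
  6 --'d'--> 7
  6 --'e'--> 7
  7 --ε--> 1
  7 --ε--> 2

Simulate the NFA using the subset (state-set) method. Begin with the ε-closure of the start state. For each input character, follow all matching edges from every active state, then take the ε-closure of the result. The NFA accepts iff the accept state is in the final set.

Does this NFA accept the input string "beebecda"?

Answer: REJECT

Trace:
start: ε-closure({0}) = {0,1,2}
'b' @ 1: {3,4}
'e' @ 2: {5,6}
'e' @ 3: {1,2,7}  (accept∈set)
'b' @ 4: {3,4}
'e' @ 5: {5,6}
'c' @ 6: {}  — dead — no transitions
rest 'da' ignored (set empty)
after full input: {}  (accept=1 not in)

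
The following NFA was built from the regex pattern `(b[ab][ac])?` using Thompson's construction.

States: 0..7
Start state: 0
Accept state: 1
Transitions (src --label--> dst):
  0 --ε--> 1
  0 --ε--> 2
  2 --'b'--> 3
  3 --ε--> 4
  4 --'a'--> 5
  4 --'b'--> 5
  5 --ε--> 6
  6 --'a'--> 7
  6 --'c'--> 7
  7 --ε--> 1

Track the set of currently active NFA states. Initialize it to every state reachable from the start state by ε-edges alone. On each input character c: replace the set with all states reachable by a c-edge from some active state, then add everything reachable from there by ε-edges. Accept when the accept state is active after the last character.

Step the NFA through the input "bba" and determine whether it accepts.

initial (ε-close {0}): {0,1,2}
'b' @ 1: {3,4}
'b' @ 2: {5,6}
'a' @ 3: {1,7}  (accept∈set)
end set {1,7} — state 1 in

Answer: ACCEPT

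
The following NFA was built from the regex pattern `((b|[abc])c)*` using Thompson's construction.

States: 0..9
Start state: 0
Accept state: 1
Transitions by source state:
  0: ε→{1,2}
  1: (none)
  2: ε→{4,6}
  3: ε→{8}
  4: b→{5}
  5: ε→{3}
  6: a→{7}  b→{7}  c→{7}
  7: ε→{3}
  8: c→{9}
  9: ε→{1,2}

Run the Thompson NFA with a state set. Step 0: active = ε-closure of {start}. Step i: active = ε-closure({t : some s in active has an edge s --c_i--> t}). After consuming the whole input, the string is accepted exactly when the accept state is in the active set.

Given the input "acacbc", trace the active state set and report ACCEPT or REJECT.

initial (ε-close {0}): {0,1,2,4,6}
'a' @ 1: {3,7,8}
'c' @ 2: {1,2,4,6,9}  (accept∈set)
'a' @ 3: {3,7,8}
'c' @ 4: {1,2,4,6,9}  (accept∈set)
'b' @ 5: {3,5,7,8}
'c' @ 6: {1,2,4,6,9}  (accept∈set)
final: {1,2,4,6,9}; accept 1 in set

Answer: ACCEPT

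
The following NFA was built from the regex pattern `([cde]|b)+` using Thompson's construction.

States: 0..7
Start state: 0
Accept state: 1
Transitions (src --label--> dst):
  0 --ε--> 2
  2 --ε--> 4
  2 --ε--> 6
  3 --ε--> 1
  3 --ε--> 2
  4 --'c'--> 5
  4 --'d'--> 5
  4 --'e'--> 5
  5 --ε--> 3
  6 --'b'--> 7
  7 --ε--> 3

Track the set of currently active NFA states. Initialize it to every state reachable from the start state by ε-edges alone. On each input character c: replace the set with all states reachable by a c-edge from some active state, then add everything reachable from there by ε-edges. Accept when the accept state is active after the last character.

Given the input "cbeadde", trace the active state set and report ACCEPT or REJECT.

Answer: REJECT

Derivation:
start: ε-closure({0}) = {0,2,4,6}
'c' @ 1: {1,2,3,4,5,6}  ✓accept
'b' @ 2: {1,2,3,4,6,7}  ✓accept
'e' @ 3: {1,2,3,4,5,6}  ✓accept
'a' @ 4: {}  — state set empty
rest 'dde' ignored (set empty)
final: {}; accept 1 not in set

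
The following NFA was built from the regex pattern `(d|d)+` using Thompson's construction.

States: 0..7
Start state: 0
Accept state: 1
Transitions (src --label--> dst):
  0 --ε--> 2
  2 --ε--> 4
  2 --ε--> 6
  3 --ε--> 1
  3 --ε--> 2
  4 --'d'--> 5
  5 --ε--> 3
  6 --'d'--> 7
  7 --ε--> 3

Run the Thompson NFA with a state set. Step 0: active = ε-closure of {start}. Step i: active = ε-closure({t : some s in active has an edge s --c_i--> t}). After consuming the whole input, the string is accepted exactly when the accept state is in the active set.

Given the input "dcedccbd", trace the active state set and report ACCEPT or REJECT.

Answer: REJECT

Derivation:
initial (ε-close {0}): {0,2,4,6}
'd' @ 1: {1,2,3,4,5,6,7}  (accept∈set)
'c' @ 2: {}  — state set empty
rest 'edccbd' ignored (set empty)
end set {} — state 1 not in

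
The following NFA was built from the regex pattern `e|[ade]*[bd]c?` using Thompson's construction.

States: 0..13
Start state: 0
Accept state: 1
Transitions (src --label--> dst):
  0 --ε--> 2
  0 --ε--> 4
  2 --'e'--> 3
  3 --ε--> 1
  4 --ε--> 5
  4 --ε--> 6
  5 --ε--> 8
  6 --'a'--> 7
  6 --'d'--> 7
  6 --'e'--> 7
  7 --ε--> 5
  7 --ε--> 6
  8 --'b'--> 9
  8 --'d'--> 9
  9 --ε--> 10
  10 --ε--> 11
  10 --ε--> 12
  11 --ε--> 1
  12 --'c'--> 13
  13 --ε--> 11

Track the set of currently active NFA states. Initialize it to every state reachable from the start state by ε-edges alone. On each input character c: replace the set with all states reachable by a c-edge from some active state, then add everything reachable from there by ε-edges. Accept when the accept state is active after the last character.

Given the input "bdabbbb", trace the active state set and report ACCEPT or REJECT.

Answer: REJECT

Derivation:
start: ε-closure({0}) = {0,2,4,5,6,8}
'b' @ 1: {1,9,10,11,12}  (accept∈set)
'd' @ 2: {}  — no active states
rest 'abbbb' ignored (set empty)
final: {}; accept 1 not in set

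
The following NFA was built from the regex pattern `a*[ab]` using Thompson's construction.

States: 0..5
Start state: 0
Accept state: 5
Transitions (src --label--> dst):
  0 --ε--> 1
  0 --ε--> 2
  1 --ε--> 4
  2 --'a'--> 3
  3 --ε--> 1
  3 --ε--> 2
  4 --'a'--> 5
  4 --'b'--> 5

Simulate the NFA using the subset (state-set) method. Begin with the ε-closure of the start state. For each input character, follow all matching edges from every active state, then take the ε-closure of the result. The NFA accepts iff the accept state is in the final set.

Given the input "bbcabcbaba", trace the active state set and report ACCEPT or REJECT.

S₀ = ε-closure({0}) = {0,1,2,4}
'b' @ 1: {5}  ✓accept
'b' @ 2: {}  — dead — no transitions
rest 'cabcbaba' ignored (set empty)
end set {} — state 5 not in

Answer: REJECT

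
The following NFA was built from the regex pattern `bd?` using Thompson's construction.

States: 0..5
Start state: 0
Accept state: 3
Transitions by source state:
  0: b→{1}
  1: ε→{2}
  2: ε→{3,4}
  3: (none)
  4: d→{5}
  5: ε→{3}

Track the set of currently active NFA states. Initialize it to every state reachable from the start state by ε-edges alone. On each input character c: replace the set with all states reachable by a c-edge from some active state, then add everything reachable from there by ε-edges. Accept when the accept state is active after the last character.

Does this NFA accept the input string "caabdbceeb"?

Answer: REJECT

Derivation:
initial (ε-close {0}): {0}
'c' @ 1: {}  — no active states
rest 'aabdbceeb' ignored (set empty)
after full input: {}  (accept=3 not in)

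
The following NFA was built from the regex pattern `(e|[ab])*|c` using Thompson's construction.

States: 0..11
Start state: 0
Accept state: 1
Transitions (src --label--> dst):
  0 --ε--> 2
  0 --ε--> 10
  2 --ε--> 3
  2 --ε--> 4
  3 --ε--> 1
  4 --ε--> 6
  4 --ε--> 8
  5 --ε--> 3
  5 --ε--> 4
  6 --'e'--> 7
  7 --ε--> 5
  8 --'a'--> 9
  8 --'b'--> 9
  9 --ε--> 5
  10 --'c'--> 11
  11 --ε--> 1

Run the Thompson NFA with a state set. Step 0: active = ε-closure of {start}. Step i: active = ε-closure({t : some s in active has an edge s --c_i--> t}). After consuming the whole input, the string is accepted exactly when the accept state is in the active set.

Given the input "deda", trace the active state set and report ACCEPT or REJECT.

Answer: REJECT

Trace:
S₀ = ε-closure({0}) = {0,1,2,3,4,6,8,10}
'd' @ 1: {}  — dead — no transitions
rest 'eda' ignored (set empty)
end set {} — state 1 not in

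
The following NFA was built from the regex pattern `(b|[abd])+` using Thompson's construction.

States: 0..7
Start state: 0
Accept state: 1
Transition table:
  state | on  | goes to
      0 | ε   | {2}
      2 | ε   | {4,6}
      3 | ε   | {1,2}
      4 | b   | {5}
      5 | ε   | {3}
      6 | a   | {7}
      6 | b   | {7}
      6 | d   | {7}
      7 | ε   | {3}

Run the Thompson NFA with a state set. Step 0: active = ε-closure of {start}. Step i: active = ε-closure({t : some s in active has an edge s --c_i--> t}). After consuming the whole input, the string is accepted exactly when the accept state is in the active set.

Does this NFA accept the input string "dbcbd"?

Answer: REJECT

Steps:
initial (ε-close {0}): {0,2,4,6}
'd' @ 1: {1,2,3,4,6,7}  [accepting]
'b' @ 2: {1,2,3,4,5,6,7}  [accepting]
'c' @ 3: {}  — state set empty
rest 'bd' ignored (set empty)
end set {} — state 1 not in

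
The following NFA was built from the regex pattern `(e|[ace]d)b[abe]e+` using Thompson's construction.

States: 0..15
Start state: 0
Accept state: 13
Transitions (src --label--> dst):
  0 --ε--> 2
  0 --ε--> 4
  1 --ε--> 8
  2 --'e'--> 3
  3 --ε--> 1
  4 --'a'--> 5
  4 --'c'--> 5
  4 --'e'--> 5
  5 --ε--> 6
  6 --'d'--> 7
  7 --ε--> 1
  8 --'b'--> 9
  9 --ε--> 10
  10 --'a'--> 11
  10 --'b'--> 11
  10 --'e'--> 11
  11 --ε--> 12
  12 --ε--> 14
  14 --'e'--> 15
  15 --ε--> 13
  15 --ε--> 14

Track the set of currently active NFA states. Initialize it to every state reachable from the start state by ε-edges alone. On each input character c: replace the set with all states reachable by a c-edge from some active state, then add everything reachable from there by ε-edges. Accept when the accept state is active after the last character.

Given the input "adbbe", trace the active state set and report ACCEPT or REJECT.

Answer: ACCEPT

Trace:
start: ε-closure({0}) = {0,2,4}
'a' @ 1: {5,6}
'd' @ 2: {1,7,8}
'b' @ 3: {9,10}
'b' @ 4: {11,12,14}
'e' @ 5: {13,14,15}  [accepting]
after full input: {13,14,15}  (accept=13 in)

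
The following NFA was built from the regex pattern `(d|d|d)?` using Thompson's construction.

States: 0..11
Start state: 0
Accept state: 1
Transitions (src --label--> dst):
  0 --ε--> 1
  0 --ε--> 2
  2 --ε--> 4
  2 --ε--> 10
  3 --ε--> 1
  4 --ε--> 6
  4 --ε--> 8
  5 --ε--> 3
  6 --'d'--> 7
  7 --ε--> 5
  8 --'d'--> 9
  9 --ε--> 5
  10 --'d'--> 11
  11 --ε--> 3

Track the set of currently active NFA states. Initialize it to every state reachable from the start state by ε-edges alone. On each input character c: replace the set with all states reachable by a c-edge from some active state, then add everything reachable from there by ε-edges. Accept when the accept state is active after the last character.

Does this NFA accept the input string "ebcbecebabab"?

Answer: REJECT

Derivation:
initial (ε-close {0}): {0,1,2,4,6,8,10}
'e' @ 1: {}  — state set empty
rest 'bcbecebabab' ignored (set empty)
final: {}; accept 1 not in set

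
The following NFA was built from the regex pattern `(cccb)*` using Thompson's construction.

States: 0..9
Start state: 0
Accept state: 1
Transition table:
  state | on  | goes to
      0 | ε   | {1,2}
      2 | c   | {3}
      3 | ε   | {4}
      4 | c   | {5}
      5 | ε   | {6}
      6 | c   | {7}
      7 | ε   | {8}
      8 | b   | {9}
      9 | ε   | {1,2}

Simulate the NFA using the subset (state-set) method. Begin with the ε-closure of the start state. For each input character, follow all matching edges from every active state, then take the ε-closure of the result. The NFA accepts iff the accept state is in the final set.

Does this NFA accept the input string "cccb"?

S₀ = ε-closure({0}) = {0,1,2}
'c' @ 1: {3,4}
'c' @ 2: {5,6}
'c' @ 3: {7,8}
'b' @ 4: {1,2,9}  (accept∈set)
final: {1,2,9}; accept 1 in set

Answer: ACCEPT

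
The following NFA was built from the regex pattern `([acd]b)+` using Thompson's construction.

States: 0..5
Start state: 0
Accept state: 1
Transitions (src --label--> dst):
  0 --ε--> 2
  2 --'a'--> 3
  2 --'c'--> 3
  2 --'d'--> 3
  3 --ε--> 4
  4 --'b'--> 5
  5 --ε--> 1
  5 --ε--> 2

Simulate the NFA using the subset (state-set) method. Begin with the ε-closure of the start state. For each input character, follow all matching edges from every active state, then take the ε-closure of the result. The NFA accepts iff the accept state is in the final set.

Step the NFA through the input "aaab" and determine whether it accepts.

Answer: REJECT

Steps:
S₀ = ε-closure({0}) = {0,2}
'a' @ 1: {3,4}
'a' @ 2: {}  — no active states
rest 'ab' ignored (set empty)
final: {}; accept 1 not in set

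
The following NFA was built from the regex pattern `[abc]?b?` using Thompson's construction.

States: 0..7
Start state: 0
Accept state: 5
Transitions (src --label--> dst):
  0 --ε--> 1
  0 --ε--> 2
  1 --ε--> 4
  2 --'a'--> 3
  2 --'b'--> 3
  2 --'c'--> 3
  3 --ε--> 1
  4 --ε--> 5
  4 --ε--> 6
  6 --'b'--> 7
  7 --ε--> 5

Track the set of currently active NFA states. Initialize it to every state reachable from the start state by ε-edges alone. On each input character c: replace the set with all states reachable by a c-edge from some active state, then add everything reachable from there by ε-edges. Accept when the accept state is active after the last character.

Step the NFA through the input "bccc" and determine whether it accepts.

initial (ε-close {0}): {0,1,2,4,5,6}
'b' @ 1: {1,3,4,5,6,7}  ✓accept
'c' @ 2: {}  — no active states
rest 'cc' ignored (set empty)
end set {} — state 5 not in

Answer: REJECT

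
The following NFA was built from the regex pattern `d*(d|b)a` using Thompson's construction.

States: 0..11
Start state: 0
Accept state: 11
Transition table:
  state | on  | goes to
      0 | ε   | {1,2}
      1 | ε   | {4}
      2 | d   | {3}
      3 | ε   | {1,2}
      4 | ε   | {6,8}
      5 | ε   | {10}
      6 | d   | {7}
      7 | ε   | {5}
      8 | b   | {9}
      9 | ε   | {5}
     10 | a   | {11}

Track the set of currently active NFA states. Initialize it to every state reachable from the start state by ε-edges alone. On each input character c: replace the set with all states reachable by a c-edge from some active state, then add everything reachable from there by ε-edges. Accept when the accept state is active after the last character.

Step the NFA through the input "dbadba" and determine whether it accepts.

Answer: REJECT

Trace:
S₀ = ε-closure({0}) = {0,1,2,4,6,8}
'd' @ 1: {1,2,3,4,5,6,7,8,10}
'b' @ 2: {5,9,10}
'a' @ 3: {11}  (accept∈set)
'd' @ 4: {}  — state set empty
rest 'ba' ignored (set empty)
end set {} — state 11 not in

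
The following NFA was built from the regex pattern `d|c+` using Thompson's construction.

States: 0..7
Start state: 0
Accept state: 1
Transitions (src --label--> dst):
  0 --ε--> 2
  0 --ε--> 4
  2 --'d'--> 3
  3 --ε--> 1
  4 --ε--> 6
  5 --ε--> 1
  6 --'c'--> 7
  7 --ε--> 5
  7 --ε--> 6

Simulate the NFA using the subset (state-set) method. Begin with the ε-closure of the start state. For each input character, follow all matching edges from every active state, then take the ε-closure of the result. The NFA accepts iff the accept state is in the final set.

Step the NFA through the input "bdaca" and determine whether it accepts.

S₀ = ε-closure({0}) = {0,2,4,6}
'b' @ 1: {}  — dead — no transitions
rest 'daca' ignored (set empty)
after full input: {}  (accept=1 not in)

Answer: REJECT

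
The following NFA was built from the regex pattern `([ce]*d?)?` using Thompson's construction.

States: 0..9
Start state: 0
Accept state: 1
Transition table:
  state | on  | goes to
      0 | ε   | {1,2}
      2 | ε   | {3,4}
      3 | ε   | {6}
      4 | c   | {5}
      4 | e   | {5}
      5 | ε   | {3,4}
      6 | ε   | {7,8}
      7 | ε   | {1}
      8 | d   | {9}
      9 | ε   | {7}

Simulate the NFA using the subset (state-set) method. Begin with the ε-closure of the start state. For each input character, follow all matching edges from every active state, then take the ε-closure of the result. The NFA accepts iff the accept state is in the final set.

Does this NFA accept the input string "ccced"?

S₀ = ε-closure({0}) = {0,1,2,3,4,6,7,8}
'c' @ 1: {1,3,4,5,6,7,8}  (accept∈set)
'c' @ 2: {1,3,4,5,6,7,8}  (accept∈set)
'c' @ 3: {1,3,4,5,6,7,8}  (accept∈set)
'e' @ 4: {1,3,4,5,6,7,8}  (accept∈set)
'd' @ 5: {1,7,9}  (accept∈set)
after full input: {1,7,9}  (accept=1 in)

Answer: ACCEPT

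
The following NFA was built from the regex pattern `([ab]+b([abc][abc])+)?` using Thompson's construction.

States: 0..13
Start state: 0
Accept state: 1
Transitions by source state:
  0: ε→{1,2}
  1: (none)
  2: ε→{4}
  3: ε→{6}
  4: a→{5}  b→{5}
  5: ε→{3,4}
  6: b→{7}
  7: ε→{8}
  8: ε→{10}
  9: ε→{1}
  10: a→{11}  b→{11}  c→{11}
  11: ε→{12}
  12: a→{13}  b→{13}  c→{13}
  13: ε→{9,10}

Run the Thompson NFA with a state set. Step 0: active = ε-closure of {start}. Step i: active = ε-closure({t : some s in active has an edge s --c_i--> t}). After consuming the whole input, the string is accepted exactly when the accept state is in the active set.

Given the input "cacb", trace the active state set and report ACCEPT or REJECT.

Answer: REJECT

Steps:
initial (ε-close {0}): {0,1,2,4}
'c' @ 1: {}  — dead — no transitions
rest 'acb' ignored (set empty)
end set {} — state 1 not in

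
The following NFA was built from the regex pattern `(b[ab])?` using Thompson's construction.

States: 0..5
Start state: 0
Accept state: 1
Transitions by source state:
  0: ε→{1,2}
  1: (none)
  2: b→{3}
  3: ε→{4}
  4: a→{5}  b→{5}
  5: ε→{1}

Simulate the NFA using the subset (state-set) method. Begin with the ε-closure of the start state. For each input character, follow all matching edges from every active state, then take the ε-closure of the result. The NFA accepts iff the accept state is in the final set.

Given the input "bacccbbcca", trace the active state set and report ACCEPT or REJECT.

start: ε-closure({0}) = {0,1,2}
'b' @ 1: {3,4}
'a' @ 2: {1,5}  ✓accept
'c' @ 3: {}  — no active states
rest 'ccbbcca' ignored (set empty)
end set {} — state 1 not in

Answer: REJECT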